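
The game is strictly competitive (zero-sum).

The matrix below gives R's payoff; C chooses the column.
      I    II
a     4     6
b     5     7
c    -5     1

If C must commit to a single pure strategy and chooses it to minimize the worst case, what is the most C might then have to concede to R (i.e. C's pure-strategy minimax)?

5

The worst case (largest entry) in each column is I: 5, II: 7.
The best (smallest) of these is 5.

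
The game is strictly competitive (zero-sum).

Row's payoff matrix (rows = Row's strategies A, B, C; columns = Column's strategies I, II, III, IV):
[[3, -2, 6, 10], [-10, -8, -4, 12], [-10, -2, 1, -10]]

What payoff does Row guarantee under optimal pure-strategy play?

Row minima: -2, -10, -10 → Row's maximin is -2.
Column maxima: 3, -2, 6, 12 → Column's minimax is -2.
They coincide at (A, II), so the value is -2.

-2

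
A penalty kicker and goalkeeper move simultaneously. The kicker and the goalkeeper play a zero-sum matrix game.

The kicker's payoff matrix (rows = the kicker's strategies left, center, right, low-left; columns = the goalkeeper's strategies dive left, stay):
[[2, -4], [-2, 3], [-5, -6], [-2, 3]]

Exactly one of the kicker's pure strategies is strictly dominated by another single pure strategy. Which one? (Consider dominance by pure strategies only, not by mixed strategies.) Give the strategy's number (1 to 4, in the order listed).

Compare right with left: 2 > -5, -4 > -6.
So left strictly dominates right for the kicker; right is strictly dominated.

3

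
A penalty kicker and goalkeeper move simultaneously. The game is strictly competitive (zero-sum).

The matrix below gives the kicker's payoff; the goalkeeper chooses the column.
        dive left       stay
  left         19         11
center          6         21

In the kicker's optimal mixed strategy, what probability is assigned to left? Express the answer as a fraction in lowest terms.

15/23

Row minima are 11 and 6, so the kicker's maximin is 11; column maxima are 19 and 21, so the goalkeeper's minimax is 19. These differ, so the equilibrium is in mixed strategies.
Let the kicker play left with probability p. The goalkeeper is indifferent when 19p + 6(1−p) = 11p + 21(1−p), giving p = 15/23.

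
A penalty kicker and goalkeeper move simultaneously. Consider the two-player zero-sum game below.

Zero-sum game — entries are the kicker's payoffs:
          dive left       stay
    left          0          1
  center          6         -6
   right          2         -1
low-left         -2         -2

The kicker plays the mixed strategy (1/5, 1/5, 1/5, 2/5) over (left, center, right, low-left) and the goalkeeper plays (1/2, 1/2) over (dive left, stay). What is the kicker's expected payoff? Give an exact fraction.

Against (1/2, 1/2), each row's expected payoff is left: 1/2; center: 0; right: 1/2; low-left: -2.
Taking the (1/5, 1/5, 1/5, 2/5)-weighted average: (1/5)·(1/2) + (1/5)·(0) + (1/5)·(1/2) + (2/5)·(-2) = -3/5.

-3/5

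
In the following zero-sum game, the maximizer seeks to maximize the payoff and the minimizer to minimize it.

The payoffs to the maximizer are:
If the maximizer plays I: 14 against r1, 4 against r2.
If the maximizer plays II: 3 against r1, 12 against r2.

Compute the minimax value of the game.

156/19

Row minima are 4 and 3, so the maximizer's maximin is 4; column maxima are 14 and 12, so the minimizer's minimax is 12. These differ, so the equilibrium is in mixed strategies.
Let the maximizer play I with probability p. The minimizer is indifferent when 14p + 3(1−p) = 4p + 12(1−p), giving p = 9/19.
Let the minimizer play r1 with probability q. The maximizer is indifferent when 14q + 4(1−q) = 3q + 12(1−q), giving q = 8/19.
The value is 14·(8/19) + (4)·(11/19) = 156/19.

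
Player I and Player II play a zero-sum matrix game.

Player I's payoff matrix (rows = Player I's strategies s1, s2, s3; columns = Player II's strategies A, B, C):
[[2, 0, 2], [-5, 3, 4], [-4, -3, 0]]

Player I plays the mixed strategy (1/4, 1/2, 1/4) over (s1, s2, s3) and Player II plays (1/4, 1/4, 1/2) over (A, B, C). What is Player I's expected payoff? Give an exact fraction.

Against (1/4, 1/4, 1/2), each row's expected payoff is s1: 3/2; s2: 3/2; s3: -7/4.
Taking the (1/4, 1/2, 1/4)-weighted average: (1/4)·(3/2) + (1/2)·(3/2) + (1/4)·(-7/4) = 11/16.

11/16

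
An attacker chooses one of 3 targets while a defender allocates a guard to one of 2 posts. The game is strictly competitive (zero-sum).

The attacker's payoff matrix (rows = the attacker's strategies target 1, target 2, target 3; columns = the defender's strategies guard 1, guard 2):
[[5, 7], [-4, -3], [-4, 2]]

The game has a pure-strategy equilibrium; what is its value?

5

Row minima: 5, -4, -4 → the attacker's maximin is 5.
Column maxima: 5, 7 → the defender's minimax is 5.
They coincide at (target 1, guard 1), so the value is 5.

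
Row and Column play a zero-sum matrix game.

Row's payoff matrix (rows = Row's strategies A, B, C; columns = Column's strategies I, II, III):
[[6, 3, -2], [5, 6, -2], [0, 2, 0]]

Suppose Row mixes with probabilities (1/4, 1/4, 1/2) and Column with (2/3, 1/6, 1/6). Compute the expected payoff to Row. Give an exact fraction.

53/24

Against (2/3, 1/6, 1/6), each row's expected payoff is A: 25/6; B: 4; C: 1/3.
Taking the (1/4, 1/4, 1/2)-weighted average: (1/4)·(25/6) + (1/4)·(4) + (1/2)·(1/3) = 53/24.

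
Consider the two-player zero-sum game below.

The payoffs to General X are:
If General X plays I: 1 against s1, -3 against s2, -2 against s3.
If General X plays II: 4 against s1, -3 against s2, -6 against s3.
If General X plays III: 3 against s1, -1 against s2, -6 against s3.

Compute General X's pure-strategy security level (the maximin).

The worst-case payoff for each row is I: -3, II: -6, III: -6.
The best of these is -3.

-3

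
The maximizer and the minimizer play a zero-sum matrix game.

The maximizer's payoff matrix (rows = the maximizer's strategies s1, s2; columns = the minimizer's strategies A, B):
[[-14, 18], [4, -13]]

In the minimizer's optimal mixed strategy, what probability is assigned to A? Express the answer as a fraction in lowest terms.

31/49

Row minima are -14 and -13, so the maximizer's maximin is -13; column maxima are 4 and 18, so the minimizer's minimax is 4. These differ, so the equilibrium is in mixed strategies.
Let the minimizer play A with probability q. The maximizer is indifferent when −14q + 18(1−q) = 4q − 13(1−q), giving q = 31/49.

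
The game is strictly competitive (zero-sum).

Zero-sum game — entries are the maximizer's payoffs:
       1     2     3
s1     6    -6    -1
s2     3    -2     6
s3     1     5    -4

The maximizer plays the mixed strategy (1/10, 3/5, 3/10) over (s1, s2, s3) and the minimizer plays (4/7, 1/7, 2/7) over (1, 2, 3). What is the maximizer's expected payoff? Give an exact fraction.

Against (4/7, 1/7, 2/7), each row's expected payoff is s1: 16/7; s2: 22/7; s3: 1/7.
Taking the (1/10, 3/5, 3/10)-weighted average: (1/10)·(16/7) + (3/5)·(22/7) + (3/10)·(1/7) = 151/70.

151/70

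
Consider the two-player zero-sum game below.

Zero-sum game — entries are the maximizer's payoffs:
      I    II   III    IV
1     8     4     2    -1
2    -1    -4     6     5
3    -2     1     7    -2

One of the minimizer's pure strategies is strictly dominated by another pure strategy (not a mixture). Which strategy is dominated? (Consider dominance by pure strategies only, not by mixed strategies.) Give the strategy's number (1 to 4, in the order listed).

The minimizer prefers columns that give the maximizer less. Compare III with IV: -1 < 2, 5 < 6, -2 < 7.
So IV strictly dominates III for the minimizer; III is strictly dominated.

3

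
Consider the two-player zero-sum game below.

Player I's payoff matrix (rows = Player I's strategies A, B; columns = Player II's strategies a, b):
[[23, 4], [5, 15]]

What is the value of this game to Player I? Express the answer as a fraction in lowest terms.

325/29

Row minima are 4 and 5, so Player I's maximin is 5; column maxima are 23 and 15, so Player II's minimax is 15. These differ, so the equilibrium is in mixed strategies.
Let Player I play A with probability p. Player II is indifferent when 23p + 5(1−p) = 4p + 15(1−p), giving p = 10/29.
Let Player II play a with probability q. Player I is indifferent when 23q + 4(1−q) = 5q + 15(1−q), giving q = 11/29.
The value is 23·(11/29) + (4)·(18/29) = 325/29.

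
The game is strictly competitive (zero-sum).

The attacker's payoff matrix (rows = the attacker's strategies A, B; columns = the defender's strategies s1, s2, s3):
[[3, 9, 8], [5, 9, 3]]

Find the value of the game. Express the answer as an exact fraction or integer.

Column s2 is strictly dominated by s3 for the defender (it gives the attacker more in every row).
The remaining 2×2 game on (A, B) × (s1, s3) has no saddle point. Let the attacker play A with probability p; indifference gives 3p + 5(1−p) = 8p + 3(1−p), so p = 2/7.
Similarly the defender's optimal q on s1 is 5/7, and the value is 3·(5/7) + (8)·(2/7) = 31/7.

31/7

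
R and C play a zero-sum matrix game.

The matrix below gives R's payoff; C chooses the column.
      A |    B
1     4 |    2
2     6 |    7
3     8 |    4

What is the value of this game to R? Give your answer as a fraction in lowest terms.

Row 1 is strictly dominated by row 2, so R never plays it.
The remaining 2×2 game on (2, 3) × (A, B) has no saddle point. Let R play 2 with probability p; indifference gives 6p + 8(1−p) = 7p + 4(1−p), so p = 4/5.
Similarly C's optimal q on A is 3/5, and the value is 6·(3/5) + (7)·(2/5) = 32/5.

32/5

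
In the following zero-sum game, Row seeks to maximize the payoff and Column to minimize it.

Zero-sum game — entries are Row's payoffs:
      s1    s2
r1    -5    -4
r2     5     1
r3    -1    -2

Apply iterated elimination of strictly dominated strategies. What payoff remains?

Row r1 is strictly dominated by row r2 (5>-5, 1>-4); eliminate r1.
Row r3 is strictly dominated by row r2 (5>-1, 1>-2); eliminate r3.
Column s1 is strictly dominated by s2 for Column (1<5); eliminate s1.
Only (r2, s2) remains, with payoff 1.

1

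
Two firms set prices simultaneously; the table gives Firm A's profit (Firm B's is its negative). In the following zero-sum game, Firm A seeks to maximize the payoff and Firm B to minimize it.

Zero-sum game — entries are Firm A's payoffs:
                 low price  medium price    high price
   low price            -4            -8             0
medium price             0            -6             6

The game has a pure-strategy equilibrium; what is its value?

-6

Row minima: -8, -6 → Firm A's maximin is -6.
Column maxima: 0, -6, 6 → Firm B's minimax is -6.
They coincide at (medium price, medium price), so the value is -6.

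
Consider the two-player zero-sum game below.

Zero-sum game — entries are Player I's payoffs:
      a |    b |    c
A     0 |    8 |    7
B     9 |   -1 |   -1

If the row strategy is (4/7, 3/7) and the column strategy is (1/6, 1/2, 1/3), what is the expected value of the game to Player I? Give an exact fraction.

82/21

Against (1/6, 1/2, 1/3), each row's expected payoff is A: 19/3; B: 2/3.
Taking the (4/7, 3/7)-weighted average: (4/7)·(19/3) + (3/7)·(2/3) = 82/21.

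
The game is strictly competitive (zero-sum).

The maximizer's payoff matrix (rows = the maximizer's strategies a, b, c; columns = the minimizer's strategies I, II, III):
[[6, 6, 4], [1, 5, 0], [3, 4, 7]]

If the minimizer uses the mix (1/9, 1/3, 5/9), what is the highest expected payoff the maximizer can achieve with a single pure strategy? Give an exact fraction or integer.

a: (6)·(1/9) + (6)·(1/3) + (4)·(5/9) = 44/9.
b: (1)·(1/9) + (5)·(1/3) + (0)·(5/9) = 16/9.
c: (3)·(1/9) + (4)·(1/3) + (7)·(5/9) = 50/9.
The best pure response is c with expected payoff 50/9.

50/9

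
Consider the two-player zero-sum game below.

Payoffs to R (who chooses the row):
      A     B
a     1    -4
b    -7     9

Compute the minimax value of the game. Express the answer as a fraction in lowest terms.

Row minima are -4 and -7, so R's maximin is -4; column maxima are 1 and 9, so C's minimax is 1. These differ, so the equilibrium is in mixed strategies.
Let R play a with probability p. C is indifferent when p − 7(1−p) = −4p + 9(1−p), giving p = 16/21.
Let C play A with probability q. R is indifferent when q − 4(1−q) = −7q + 9(1−q), giving q = 13/21.
The value is 1·(13/21) + (-4)·(8/21) = -19/21.

-19/21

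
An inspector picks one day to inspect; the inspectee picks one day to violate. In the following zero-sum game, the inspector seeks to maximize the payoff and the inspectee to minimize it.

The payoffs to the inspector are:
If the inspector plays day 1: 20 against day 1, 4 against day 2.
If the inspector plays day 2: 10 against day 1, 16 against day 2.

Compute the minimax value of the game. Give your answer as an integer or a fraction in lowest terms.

140/11

Row minima are 4 and 10, so the inspector's maximin is 10; column maxima are 20 and 16, so the inspectee's minimax is 16. These differ, so the equilibrium is in mixed strategies.
Let the inspector play day 1 with probability p. The inspectee is indifferent when 20p + 10(1−p) = 4p + 16(1−p), giving p = 3/11.
Let the inspectee play day 1 with probability q. The inspector is indifferent when 20q + 4(1−q) = 10q + 16(1−q), giving q = 6/11.
The value is 20·(6/11) + (4)·(5/11) = 140/11.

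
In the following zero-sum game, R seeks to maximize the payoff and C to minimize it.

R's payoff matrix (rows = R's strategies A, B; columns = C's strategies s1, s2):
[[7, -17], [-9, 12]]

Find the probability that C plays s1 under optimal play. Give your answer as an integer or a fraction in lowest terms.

Row minima are -17 and -9, so R's maximin is -9; column maxima are 7 and 12, so C's minimax is 7. These differ, so the equilibrium is in mixed strategies.
Let C play s1 with probability q. R is indifferent when 7q − 17(1−q) = −9q + 12(1−q), giving q = 29/45.

29/45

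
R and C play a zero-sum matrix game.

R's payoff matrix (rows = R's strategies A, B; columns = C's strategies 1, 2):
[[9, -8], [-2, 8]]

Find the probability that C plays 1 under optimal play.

16/27

Row minima are -8 and -2, so R's maximin is -2; column maxima are 9 and 8, so C's minimax is 8. These differ, so the equilibrium is in mixed strategies.
Let C play 1 with probability q. R is indifferent when 9q − 8(1−q) = −2q + 8(1−q), giving q = 16/27.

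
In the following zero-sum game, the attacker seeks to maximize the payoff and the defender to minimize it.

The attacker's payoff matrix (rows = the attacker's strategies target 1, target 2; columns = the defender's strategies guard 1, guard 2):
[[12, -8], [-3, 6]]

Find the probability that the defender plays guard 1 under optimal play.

14/29

Row minima are -8 and -3, so the attacker's maximin is -3; column maxima are 12 and 6, so the defender's minimax is 6. These differ, so the equilibrium is in mixed strategies.
Let the defender play guard 1 with probability q. The attacker is indifferent when 12q − 8(1−q) = −3q + 6(1−q), giving q = 14/29.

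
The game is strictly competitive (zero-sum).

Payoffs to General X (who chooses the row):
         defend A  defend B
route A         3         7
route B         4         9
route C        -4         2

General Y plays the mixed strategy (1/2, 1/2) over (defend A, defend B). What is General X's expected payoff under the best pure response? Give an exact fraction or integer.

13/2

route A: (3)·(1/2) + (7)·(1/2) = 5.
route B: (4)·(1/2) + (9)·(1/2) = 13/2.
route C: (-4)·(1/2) + (2)·(1/2) = -1.
The best pure response is route B with expected payoff 13/2.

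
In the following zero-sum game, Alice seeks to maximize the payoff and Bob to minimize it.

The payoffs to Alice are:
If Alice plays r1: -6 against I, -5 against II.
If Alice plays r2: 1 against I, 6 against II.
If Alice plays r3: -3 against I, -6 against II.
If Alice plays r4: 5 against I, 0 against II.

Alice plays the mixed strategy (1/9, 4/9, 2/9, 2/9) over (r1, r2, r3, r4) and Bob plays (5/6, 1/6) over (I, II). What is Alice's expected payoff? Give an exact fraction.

Against (5/6, 1/6), each row's expected payoff is r1: -35/6; r2: 11/6; r3: -7/2; r4: 25/6.
Taking the (1/9, 4/9, 2/9, 2/9)-weighted average: (1/9)·(-35/6) + (4/9)·(11/6) + (2/9)·(-7/2) + (2/9)·(25/6) = 17/54.

17/54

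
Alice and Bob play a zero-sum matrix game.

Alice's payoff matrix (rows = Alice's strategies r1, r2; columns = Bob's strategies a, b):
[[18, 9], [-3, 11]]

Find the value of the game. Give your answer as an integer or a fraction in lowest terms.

225/23

Row minima are 9 and -3, so Alice's maximin is 9; column maxima are 18 and 11, so Bob's minimax is 11. These differ, so the equilibrium is in mixed strategies.
Let Alice play r1 with probability p. Bob is indifferent when 18p − 3(1−p) = 9p + 11(1−p), giving p = 14/23.
Let Bob play a with probability q. Alice is indifferent when 18q + 9(1−q) = −3q + 11(1−q), giving q = 2/23.
The value is 18·(2/23) + (9)·(21/23) = 225/23.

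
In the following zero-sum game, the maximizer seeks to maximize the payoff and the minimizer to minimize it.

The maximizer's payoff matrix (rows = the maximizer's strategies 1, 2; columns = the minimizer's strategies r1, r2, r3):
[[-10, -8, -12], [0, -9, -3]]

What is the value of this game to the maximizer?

Column r1 is strictly dominated by r3 for the minimizer (it gives the maximizer more in every row).
The remaining 2×2 game on (1, 2) × (r2, r3) has no saddle point. Let the maximizer play 1 with probability p; indifference gives −8p − 9(1−p) = −12p − 3(1−p), so p = 3/5.
Similarly the minimizer's optimal q on r2 is 9/10, and the value is -8·(9/10) + (-12)·(1/10) = -42/5.

-42/5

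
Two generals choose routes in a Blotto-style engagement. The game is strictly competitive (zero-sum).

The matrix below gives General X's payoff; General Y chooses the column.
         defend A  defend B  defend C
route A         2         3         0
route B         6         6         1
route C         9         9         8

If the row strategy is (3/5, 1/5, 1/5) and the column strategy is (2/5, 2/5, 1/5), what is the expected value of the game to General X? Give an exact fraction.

Against (2/5, 2/5, 1/5), each row's expected payoff is route A: 2; route B: 5; route C: 44/5.
Taking the (3/5, 1/5, 1/5)-weighted average: (3/5)·(2) + (1/5)·(5) + (1/5)·(44/5) = 99/25.

99/25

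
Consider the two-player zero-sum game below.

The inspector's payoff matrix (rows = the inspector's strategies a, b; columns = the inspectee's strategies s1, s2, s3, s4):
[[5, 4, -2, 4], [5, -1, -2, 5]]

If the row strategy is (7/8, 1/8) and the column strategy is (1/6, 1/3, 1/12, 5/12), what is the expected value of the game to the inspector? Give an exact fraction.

337/96

Against (1/6, 1/3, 1/12, 5/12), each row's expected payoff is a: 11/3; b: 29/12.
Taking the (7/8, 1/8)-weighted average: (7/8)·(11/3) + (1/8)·(29/12) = 337/96.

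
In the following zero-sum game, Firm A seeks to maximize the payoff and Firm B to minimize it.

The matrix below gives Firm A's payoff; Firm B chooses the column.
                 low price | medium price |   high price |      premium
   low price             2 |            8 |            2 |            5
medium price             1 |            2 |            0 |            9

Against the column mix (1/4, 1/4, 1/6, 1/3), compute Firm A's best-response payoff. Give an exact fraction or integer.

9/2

low price: (2)·(1/4) + (8)·(1/4) + (2)·(1/6) + (5)·(1/3) = 9/2.
medium price: (1)·(1/4) + (2)·(1/4) + (0)·(1/6) + (9)·(1/3) = 15/4.
The best pure response is low price with expected payoff 9/2.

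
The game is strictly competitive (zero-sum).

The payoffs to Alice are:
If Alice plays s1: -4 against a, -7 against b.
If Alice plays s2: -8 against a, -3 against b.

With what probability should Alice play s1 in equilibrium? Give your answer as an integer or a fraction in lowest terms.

5/8

Row minima are -7 and -8, so Alice's maximin is -7; column maxima are -4 and -3, so Bob's minimax is -4. These differ, so the equilibrium is in mixed strategies.
Let Alice play s1 with probability p. Bob is indifferent when −4p − 8(1−p) = −7p − 3(1−p), giving p = 5/8.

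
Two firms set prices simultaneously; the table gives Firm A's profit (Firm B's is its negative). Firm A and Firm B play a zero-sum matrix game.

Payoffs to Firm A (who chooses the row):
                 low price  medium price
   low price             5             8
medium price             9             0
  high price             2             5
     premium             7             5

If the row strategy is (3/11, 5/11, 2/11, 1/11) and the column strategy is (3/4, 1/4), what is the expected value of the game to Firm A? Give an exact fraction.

63/11

Against (3/4, 1/4), each row's expected payoff is low price: 23/4; medium price: 27/4; high price: 11/4; premium: 13/2.
Taking the (3/11, 5/11, 2/11, 1/11)-weighted average: (3/11)·(23/4) + (5/11)·(27/4) + (2/11)·(11/4) + (1/11)·(13/2) = 63/11.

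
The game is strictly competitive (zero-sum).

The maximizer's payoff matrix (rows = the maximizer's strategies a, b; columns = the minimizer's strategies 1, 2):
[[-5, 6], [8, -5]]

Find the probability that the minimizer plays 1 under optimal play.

11/24

Row minima are -5 and -5, so the maximizer's maximin is -5; column maxima are 8 and 6, so the minimizer's minimax is 6. These differ, so the equilibrium is in mixed strategies.
Let the minimizer play 1 with probability q. The maximizer is indifferent when −5q + 6(1−q) = 8q − 5(1−q), giving q = 11/24.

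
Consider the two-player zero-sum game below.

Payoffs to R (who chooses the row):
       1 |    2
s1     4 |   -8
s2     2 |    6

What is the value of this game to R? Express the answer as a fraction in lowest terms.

5/2

Row minima are -8 and 2, so R's maximin is 2; column maxima are 4 and 6, so C's minimax is 4. These differ, so the equilibrium is in mixed strategies.
Let R play s1 with probability p. C is indifferent when 4p + 2(1−p) = −8p + 6(1−p), giving p = 1/4.
Let C play 1 with probability q. R is indifferent when 4q − 8(1−q) = 2q + 6(1−q), giving q = 7/8.
The value is 4·(7/8) + (-8)·(1/8) = 5/2.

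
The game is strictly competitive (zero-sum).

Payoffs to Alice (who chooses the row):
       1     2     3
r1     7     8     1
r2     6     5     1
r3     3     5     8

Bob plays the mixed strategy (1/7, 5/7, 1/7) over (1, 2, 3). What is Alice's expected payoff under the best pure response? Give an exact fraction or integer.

48/7

r1: (7)·(1/7) + (8)·(5/7) + (1)·(1/7) = 48/7.
r2: (6)·(1/7) + (5)·(5/7) + (1)·(1/7) = 32/7.
r3: (3)·(1/7) + (5)·(5/7) + (8)·(1/7) = 36/7.
The best pure response is r1 with expected payoff 48/7.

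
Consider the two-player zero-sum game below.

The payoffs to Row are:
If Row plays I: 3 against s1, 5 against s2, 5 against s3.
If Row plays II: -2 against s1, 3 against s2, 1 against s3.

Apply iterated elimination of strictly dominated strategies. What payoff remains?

Column s2 is strictly dominated by s1 for Column (3<5, -2<3); eliminate s2.
Row II is strictly dominated by row I (3>-2, 5>1); eliminate II.
Column s3 is strictly dominated by s1 for Column (3<5); eliminate s3.
Only (I, s1) remains, with payoff 3.

3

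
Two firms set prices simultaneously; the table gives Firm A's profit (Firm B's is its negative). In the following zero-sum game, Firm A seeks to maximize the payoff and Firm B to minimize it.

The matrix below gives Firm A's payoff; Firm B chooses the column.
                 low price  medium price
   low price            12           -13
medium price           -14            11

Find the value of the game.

Row minima are -13 and -14, so Firm A's maximin is -13; column maxima are 12 and 11, so Firm B's minimax is 11. These differ, so the equilibrium is in mixed strategies.
Let Firm A play low price with probability p. Firm B is indifferent when 12p − 14(1−p) = −13p + 11(1−p), giving p = 1/2.
Let Firm B play low price with probability q. Firm A is indifferent when 12q − 13(1−q) = −14q + 11(1−q), giving q = 12/25.
The value is 12·(12/25) + (-13)·(13/25) = -1.

-1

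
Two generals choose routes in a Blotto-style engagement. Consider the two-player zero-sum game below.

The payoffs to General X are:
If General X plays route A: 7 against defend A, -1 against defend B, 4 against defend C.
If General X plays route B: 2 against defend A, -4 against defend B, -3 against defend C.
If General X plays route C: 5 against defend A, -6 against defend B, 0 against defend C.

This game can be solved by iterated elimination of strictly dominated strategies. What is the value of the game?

Column defend C is strictly dominated by defend B for General Y (-1<4, -4<-3, -6<0); eliminate defend C.
Column defend A is strictly dominated by defend B for General Y (-1<7, -4<2, -6<5); eliminate defend A.
Row route B is strictly dominated by row route A (-1>-4); eliminate route B.
Row route C is strictly dominated by row route A (-1>-6); eliminate route C.
Only (route A, defend B) remains, with payoff -1.

-1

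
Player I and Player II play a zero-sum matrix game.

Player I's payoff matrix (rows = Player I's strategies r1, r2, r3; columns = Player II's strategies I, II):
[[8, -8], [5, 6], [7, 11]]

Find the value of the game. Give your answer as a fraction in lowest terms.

36/5

Row r2 is strictly dominated by row r3, so Player I never plays it.
The remaining 2×2 game on (r1, r3) × (I, II) has no saddle point. Let Player I play r1 with probability p; indifference gives 8p + 7(1−p) = −8p + 11(1−p), so p = 1/5.
Similarly Player II's optimal q on I is 19/20, and the value is 8·(19/20) + (-8)·(1/20) = 36/5.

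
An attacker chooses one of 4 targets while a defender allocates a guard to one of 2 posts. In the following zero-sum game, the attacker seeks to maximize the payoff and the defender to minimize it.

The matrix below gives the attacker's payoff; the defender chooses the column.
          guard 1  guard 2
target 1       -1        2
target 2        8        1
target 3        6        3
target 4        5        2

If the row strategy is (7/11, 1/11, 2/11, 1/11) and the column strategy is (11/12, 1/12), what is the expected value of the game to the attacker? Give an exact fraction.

Against (11/12, 1/12), each row's expected payoff is target 1: -3/4; target 2: 89/12; target 3: 23/4; target 4: 19/4.
Taking the (7/11, 1/11, 2/11, 1/11)-weighted average: (7/11)·(-3/4) + (1/11)·(89/12) + (2/11)·(23/4) + (1/11)·(19/4) = 221/132.

221/132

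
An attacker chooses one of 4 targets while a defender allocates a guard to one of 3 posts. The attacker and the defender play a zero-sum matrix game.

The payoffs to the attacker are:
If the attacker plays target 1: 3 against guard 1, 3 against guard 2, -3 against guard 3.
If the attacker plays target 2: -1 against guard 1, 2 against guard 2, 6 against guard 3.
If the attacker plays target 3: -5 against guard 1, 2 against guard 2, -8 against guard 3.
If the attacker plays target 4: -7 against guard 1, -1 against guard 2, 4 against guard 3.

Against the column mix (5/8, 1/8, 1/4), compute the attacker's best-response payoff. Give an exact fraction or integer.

target 1: (3)·(5/8) + (3)·(1/8) + (-3)·(1/4) = 3/2.
target 2: (-1)·(5/8) + (2)·(1/8) + (6)·(1/4) = 9/8.
target 3: (-5)·(5/8) + (2)·(1/8) + (-8)·(1/4) = -39/8.
target 4: (-7)·(5/8) + (-1)·(1/8) + (4)·(1/4) = -7/2.
The best pure response is target 1 with expected payoff 3/2.

3/2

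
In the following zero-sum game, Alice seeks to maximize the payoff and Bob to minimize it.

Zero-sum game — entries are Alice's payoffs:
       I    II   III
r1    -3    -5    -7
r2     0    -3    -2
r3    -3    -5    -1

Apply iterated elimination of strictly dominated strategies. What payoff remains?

-3

Column I is strictly dominated by II for Bob (-5<-3, -3<0, -5<-3); eliminate I.
Row r1 is strictly dominated by row r2 (-3>-5, -2>-7); eliminate r1.
Column III is strictly dominated by II for Bob (-3<-2, -5<-1); eliminate III.
Row r3 is strictly dominated by row r2 (-3>-5); eliminate r3.
Only (r2, II) remains, with payoff -3.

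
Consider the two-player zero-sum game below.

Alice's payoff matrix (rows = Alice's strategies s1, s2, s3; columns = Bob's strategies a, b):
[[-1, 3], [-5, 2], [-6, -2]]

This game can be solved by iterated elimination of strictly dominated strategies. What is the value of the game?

Row s3 is strictly dominated by row s1 (-1>-6, 3>-2); eliminate s3.
Row s2 is strictly dominated by row s1 (-1>-5, 3>2); eliminate s2.
Column b is strictly dominated by a for Bob (-1<3); eliminate b.
Only (s1, a) remains, with payoff -1.

-1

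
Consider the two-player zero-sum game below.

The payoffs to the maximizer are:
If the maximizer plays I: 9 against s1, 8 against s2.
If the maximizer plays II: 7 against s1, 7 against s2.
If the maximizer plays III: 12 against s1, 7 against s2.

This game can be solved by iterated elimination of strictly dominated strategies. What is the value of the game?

8

Row II is strictly dominated by row I (9>7, 8>7); eliminate II.
Column s1 is strictly dominated by s2 for the minimizer (8<9, 7<12); eliminate s1.
Row III is strictly dominated by row I (8>7); eliminate III.
Only (I, s2) remains, with payoff 8.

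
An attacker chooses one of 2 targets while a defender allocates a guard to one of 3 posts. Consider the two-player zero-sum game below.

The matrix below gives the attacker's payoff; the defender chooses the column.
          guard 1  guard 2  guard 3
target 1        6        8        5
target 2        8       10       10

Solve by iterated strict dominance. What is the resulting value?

Column guard 2 is strictly dominated by guard 1 for the defender (6<8, 8<10); eliminate guard 2.
Row target 1 is strictly dominated by row target 2 (8>6, 10>5); eliminate target 1.
Column guard 3 is strictly dominated by guard 1 for the defender (8<10); eliminate guard 3.
Only (target 2, guard 1) remains, with payoff 8.

8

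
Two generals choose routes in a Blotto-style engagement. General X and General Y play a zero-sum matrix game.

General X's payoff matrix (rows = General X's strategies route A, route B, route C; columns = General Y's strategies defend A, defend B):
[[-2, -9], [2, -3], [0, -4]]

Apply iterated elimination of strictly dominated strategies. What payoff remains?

Row route A is strictly dominated by row route B (2>-2, -3>-9); eliminate route A.
Row route C is strictly dominated by row route B (2>0, -3>-4); eliminate route C.
Column defend A is strictly dominated by defend B for General Y (-3<2); eliminate defend A.
Only (route B, defend B) remains, with payoff -3.

-3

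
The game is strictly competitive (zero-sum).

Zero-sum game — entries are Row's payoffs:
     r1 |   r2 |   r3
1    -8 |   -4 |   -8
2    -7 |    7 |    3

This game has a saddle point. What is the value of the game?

-7

Row minima: -8, -7 → Row's maximin is -7.
Column maxima: -7, 7, 3 → Column's minimax is -7.
They coincide at (2, r1), so the value is -7.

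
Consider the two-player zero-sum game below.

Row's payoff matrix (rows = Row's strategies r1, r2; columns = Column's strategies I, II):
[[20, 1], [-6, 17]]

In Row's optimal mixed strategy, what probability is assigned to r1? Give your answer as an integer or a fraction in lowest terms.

Row minima are 1 and -6, so Row's maximin is 1; column maxima are 20 and 17, so Column's minimax is 17. These differ, so the equilibrium is in mixed strategies.
Let Row play r1 with probability p. Column is indifferent when 20p − 6(1−p) = p + 17(1−p), giving p = 23/42.

23/42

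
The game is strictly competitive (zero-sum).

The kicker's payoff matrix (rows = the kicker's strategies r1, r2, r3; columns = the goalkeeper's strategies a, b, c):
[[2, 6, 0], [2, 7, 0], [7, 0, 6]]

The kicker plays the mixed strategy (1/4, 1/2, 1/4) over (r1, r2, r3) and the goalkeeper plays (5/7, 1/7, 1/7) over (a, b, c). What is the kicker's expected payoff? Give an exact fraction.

13/4

Against (5/7, 1/7, 1/7), each row's expected payoff is r1: 16/7; r2: 17/7; r3: 41/7.
Taking the (1/4, 1/2, 1/4)-weighted average: (1/4)·(16/7) + (1/2)·(17/7) + (1/4)·(41/7) = 13/4.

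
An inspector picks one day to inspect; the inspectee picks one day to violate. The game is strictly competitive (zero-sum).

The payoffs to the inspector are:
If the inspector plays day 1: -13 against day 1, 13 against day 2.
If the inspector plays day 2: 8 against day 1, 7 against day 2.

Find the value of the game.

Row minima are -13 and 7, so the inspector's maximin is 7; column maxima are 8 and 13, so the inspectee's minimax is 8. These differ, so the equilibrium is in mixed strategies.
Let the inspector play day 1 with probability p. The inspectee is indifferent when −13p + 8(1−p) = 13p + 7(1−p), giving p = 1/27.
Let the inspectee play day 1 with probability q. The inspector is indifferent when −13q + 13(1−q) = 8q + 7(1−q), giving q = 2/9.
The value is -13·(2/9) + (13)·(7/9) = 65/9.

65/9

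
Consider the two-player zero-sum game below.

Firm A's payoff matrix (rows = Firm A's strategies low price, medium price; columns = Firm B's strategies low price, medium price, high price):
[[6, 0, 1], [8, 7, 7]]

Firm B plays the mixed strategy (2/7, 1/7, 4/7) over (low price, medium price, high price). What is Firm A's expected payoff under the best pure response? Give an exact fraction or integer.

51/7

low price: (6)·(2/7) + (0)·(1/7) + (1)·(4/7) = 16/7.
medium price: (8)·(2/7) + (7)·(1/7) + (7)·(4/7) = 51/7.
The best pure response is medium price with expected payoff 51/7.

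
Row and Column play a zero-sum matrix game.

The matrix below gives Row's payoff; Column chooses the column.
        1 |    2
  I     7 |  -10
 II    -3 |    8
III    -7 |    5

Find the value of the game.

13/14

Row III is strictly dominated by row II, so Row never plays it.
The remaining 2×2 game on (I, II) × (1, 2) has no saddle point. Let Row play I with probability p; indifference gives 7p − 3(1−p) = −10p + 8(1−p), so p = 11/28.
Similarly Column's optimal q on 1 is 9/14, and the value is 7·(9/14) + (-10)·(5/14) = 13/14.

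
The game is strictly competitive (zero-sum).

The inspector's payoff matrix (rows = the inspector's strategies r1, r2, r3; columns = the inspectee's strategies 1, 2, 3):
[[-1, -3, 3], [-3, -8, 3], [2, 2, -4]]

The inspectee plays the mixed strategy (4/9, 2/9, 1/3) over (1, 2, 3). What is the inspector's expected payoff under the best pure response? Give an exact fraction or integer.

0

r1: (-1)·(4/9) + (-3)·(2/9) + (3)·(1/3) = -1/9.
r2: (-3)·(4/9) + (-8)·(2/9) + (3)·(1/3) = -19/9.
r3: (2)·(4/9) + (2)·(2/9) + (-4)·(1/3) = 0.
The best pure response is r3 with expected payoff 0.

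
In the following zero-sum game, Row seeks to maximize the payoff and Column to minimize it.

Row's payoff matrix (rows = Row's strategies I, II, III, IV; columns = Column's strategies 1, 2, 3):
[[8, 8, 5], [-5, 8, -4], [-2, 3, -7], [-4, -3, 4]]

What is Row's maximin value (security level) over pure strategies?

The worst-case payoff for each row is I: 5, II: -5, III: -7, IV: -4.
The best of these is 5.

5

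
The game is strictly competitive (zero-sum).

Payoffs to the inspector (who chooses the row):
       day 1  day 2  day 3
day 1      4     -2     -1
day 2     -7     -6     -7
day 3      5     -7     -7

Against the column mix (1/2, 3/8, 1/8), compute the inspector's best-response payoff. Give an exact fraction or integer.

9/8

day 1: (4)·(1/2) + (-2)·(3/8) + (-1)·(1/8) = 9/8.
day 2: (-7)·(1/2) + (-6)·(3/8) + (-7)·(1/8) = -53/8.
day 3: (5)·(1/2) + (-7)·(3/8) + (-7)·(1/8) = -1.
The best pure response is day 1 with expected payoff 9/8.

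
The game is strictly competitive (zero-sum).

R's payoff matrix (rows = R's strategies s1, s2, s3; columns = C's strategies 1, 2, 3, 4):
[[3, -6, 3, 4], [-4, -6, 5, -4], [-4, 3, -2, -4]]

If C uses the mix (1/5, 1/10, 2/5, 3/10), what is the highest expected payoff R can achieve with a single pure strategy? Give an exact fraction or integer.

s1: (3)·(1/5) + (-6)·(1/10) + (3)·(2/5) + (4)·(3/10) = 12/5.
s2: (-4)·(1/5) + (-6)·(1/10) + (5)·(2/5) + (-4)·(3/10) = -3/5.
s3: (-4)·(1/5) + (3)·(1/10) + (-2)·(2/5) + (-4)·(3/10) = -5/2.
The best pure response is s1 with expected payoff 12/5.

12/5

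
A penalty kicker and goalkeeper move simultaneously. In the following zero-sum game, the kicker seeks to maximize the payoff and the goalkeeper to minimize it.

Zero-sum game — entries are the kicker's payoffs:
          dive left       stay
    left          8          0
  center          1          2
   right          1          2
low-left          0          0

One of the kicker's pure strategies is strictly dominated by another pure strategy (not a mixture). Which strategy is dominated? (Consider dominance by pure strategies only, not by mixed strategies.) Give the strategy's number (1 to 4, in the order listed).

4

Compare low-left with center: 1 > 0, 2 > 0.
So center strictly dominates low-left for the kicker; low-left is strictly dominated.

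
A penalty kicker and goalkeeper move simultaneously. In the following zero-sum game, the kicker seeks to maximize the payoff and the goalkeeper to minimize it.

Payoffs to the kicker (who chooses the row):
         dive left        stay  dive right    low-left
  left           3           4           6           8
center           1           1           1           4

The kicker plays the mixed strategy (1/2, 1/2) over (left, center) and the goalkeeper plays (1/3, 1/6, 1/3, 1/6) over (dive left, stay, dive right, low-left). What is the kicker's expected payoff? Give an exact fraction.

13/4

Against (1/3, 1/6, 1/3, 1/6), each row's expected payoff is left: 5; center: 3/2.
Taking the (1/2, 1/2)-weighted average: (1/2)·(5) + (1/2)·(3/2) = 13/4.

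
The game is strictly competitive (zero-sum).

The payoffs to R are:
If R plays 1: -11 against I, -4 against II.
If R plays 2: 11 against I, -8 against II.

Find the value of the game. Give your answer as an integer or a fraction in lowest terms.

Row minima are -11 and -8, so R's maximin is -8; column maxima are 11 and -4, so C's minimax is -4. These differ, so the equilibrium is in mixed strategies.
Let R play 1 with probability p. C is indifferent when −11p + 11(1−p) = −4p − 8(1−p), giving p = 19/26.
Let C play I with probability q. R is indifferent when −11q − 4(1−q) = 11q − 8(1−q), giving q = 2/13.
The value is -11·(2/13) + (-4)·(11/13) = -66/13.

-66/13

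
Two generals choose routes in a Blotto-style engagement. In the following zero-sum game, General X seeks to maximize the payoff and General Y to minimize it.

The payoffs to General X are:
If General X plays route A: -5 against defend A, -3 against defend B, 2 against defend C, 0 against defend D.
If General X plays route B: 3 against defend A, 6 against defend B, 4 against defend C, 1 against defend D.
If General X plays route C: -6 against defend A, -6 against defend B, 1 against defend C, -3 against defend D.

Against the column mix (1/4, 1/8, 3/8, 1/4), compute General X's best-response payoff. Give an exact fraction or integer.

13/4

route A: (-5)·(1/4) + (-3)·(1/8) + (2)·(3/8) + (0)·(1/4) = -7/8.
route B: (3)·(1/4) + (6)·(1/8) + (4)·(3/8) + (1)·(1/4) = 13/4.
route C: (-6)·(1/4) + (-6)·(1/8) + (1)·(3/8) + (-3)·(1/4) = -21/8.
The best pure response is route B with expected payoff 13/4.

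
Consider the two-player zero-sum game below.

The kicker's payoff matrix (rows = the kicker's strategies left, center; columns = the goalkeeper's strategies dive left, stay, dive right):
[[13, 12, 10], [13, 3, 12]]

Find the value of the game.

114/11

Column dive left is strictly dominated by dive right for the goalkeeper (it gives the kicker more in every row).
The remaining 2×2 game on (left, center) × (stay, dive right) has no saddle point. Let the kicker play left with probability p; indifference gives 12p + 3(1−p) = 10p + 12(1−p), so p = 9/11.
Similarly the goalkeeper's optimal q on stay is 2/11, and the value is 12·(2/11) + (10)·(9/11) = 114/11.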